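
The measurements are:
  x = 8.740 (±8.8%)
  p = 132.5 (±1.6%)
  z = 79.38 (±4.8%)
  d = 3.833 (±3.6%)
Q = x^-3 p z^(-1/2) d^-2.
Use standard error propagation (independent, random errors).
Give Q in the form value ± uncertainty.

0.001516 ± 0.000417

Products/powers → add relative errors in quadrature, weighted by exponent:
  (-3·δx/x)² = (-3×0.0880)² = 0.0697;  (1·δp/p)² = (1×0.0160)² = 0.000256;  (−½·δz/z)² = (-0.5×0.0480)² = 0.000576;  (-2·δd/d)² = (-2×0.0360)² = 0.00518
δQ/Q = √(0.0757) = 0.275
Q = 0.001516, so δQ = 0.275 × 0.001516 = 0.000417.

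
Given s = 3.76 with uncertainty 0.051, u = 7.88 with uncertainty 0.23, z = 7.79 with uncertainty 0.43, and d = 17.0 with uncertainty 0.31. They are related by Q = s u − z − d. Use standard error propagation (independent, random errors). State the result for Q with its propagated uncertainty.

Let p = s·u = 29.6. δp/p = √((1·δs/s)² + (1·δu/u)²) = √(0.000184 + 0.000852) = 0.0322, so δp = 0.954.
Q = p − z − d: δQ = √(δp² + δz² + δd²) = √(0.909 + 0.185 + 0.0961) = 1.09
Q = 4.84.

4.84 ± 1.09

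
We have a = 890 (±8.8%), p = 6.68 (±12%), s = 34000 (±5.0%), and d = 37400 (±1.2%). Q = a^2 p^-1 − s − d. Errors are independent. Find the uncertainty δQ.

Let w = a^2·p^-1 = 1.19e+05. δw/w = √((2·δa/a)² + (-1·δp/p)²) = √(0.0310 + 0.0144) = 0.213, so δw = 25300.
Q = w − s − d: δQ = √(δw² + δs² + δd²) = √(6.38e+08 + 2.89e+06 + 2.01e+05) = 25300

25300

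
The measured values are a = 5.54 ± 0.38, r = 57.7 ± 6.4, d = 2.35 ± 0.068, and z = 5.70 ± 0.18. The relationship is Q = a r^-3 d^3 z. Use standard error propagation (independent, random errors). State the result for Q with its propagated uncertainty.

Q is a product of powers, so relative uncertainties combine in quadrature:
  (1·δa/a)² = (1×0.0686)² = 0.00470;  (-3·δr/r)² = (-3×0.111)² = 0.111;  (3·δd/d)² = (3×0.0289)² = 0.00754;  (1·δz/z)² = (1×0.0316)² = 0.000997
δQ/Q = √(0.124) = 0.352
Q = 0.00213, so δQ = 0.352 × 0.00213 = 0.000751.

0.00213 ± 0.000751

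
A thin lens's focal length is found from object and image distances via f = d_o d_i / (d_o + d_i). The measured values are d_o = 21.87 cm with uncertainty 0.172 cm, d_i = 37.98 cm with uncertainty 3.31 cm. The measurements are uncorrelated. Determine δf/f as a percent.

∂f/∂d_o = (d_i/(d_o+d_i))² = 0.403;  ∂f/∂d_i = (d_o/(d_o+d_i))² = 0.134
δf = √((∂f/∂d_o · δd_o)² + (∂f/∂d_i · δd_i)²) = √(0.00480 + 0.195) = 0.447 cm
f = 13.88 cm, so δf/f = 0.447/13.88 = 0.0322.

3.22%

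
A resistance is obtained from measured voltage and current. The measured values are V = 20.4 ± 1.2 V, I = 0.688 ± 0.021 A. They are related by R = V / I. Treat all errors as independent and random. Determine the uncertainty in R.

For a monomial R ∝ V, I^-1, fractional errors add in quadrature:
  (1·δV/V)² = (1×0.0588)² = 0.00346;  (-1·δI/I)² = (-1×0.0305)² = 0.000932
δR/R = √(0.00439) = 0.0663
R = 29.7 Ω, so δR = 0.0663 × 29.7 = 1.97 Ω.

1.97 Ω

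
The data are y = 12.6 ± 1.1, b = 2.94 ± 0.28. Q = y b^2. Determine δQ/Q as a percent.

21.0%

Q is a product of powers, so relative uncertainties combine in quadrature:
  (1·δy/y)² = (1×0.0873)² = 0.00762;  (2·δb/b)² = (2×0.0952)² = 0.0363
δQ/Q = √(0.0439) = 0.210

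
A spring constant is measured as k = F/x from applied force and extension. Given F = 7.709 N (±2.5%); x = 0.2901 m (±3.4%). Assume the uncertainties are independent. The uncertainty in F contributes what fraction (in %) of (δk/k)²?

(δk/k)² = (1·δF/F)² + (-1·δx/x)²
  F term: (1×0.0250)² = 0.000625
  x term: (-1×0.0340)² = 0.00116
Total = 0.00178. Share from F = 0.000625/0.00178 = 0.351.

35.1%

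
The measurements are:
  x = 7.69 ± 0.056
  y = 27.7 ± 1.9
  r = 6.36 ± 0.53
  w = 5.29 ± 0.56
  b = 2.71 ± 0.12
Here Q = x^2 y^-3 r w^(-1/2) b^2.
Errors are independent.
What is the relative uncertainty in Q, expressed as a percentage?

24.5%

For a monomial Q ∝ x^2, y^-3, r, w^(-1/2), b^2, fractional errors add in quadrature:
  (2·δx/x)² = (2×0.00728)² = 0.000212;  (-3·δy/y)² = (-3×0.0686)² = 0.0423;  (1·δr/r)² = (1×0.0833)² = 0.00694;  (−½·δw/w)² = (-0.5×0.106)² = 0.00280;  (2·δb/b)² = (2×0.0443)² = 0.00784
δQ/Q = √(0.0601) = 0.245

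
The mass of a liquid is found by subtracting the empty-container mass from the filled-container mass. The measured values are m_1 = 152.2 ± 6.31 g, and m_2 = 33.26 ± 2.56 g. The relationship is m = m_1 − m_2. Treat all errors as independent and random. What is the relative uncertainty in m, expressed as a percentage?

5.73%

m is a linear combination, so absolute uncertainties add in quadrature:
  (δm_1)² = 39.8;  (δm_2)² = 6.55
δm = √(46.4) = 6.81 g
m = 118.9 g, so δm/m = 6.81/118.9 = 0.0573.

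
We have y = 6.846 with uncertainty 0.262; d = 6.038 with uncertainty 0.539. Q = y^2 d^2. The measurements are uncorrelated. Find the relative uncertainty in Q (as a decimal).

0.194

Since Q is a product/quotient, work with relative uncertainties:
  (2·δy/y)² = (2×0.0383)² = 0.00586;  (2·δd/d)² = (2×0.0893)² = 0.0319
δQ/Q = √(0.0377) = 0.194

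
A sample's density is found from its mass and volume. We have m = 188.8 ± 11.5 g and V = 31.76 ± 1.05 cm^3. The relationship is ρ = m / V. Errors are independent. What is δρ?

Each factor contributes (exponent × relative error)² to (δρ/ρ)²:
  (1·δm/m)² = (1×0.0609)² = 0.00371;  (-1·δV/V)² = (-1×0.0331)² = 0.00109
δρ/ρ = √(0.00480) = 0.0693
ρ = 5.945 g/cm^3, so δρ = 0.0693 × 5.945 = 0.412 g/cm^3.

0.412 g/cm^3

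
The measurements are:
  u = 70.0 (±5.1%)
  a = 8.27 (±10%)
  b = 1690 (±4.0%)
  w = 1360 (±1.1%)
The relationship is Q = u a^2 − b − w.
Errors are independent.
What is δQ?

991

Let p = u·a^2 = 4790. δp/p = √((1·δu/u)² + (2·δa/a)²) = √(0.00260 + 0.0400) = 0.206, so δp = 988.
Q = p − b − w: δQ = √(δp² + δb² + δw²) = √(9.76e+05 + 4570 + 224) = 991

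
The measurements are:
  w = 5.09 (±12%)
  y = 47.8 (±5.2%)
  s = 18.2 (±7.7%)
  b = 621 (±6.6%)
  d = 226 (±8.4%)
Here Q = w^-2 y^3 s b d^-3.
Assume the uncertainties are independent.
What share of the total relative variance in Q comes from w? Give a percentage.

37.0%

(δQ/Q)² = (-2·δw/w)² + (3·δy/y)² + (1·δs/s)² + (1·δb/b)² + (-3·δd/d)²
  w term: (-2×0.120)² = 0.0576
  y term: (3×0.0520)² = 0.0243
  s term: (1×0.0770)² = 0.00593
  b term: (1×0.0660)² = 0.00436
  d term: (-3×0.0840)² = 0.0635
Total = 0.156. Share from w = 0.0576/0.156 = 0.370.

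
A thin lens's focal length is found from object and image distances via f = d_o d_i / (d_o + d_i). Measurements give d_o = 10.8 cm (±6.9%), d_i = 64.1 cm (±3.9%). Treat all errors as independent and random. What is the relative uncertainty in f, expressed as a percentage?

5.93%

∂f/∂d_o = (d_i/(d_o+d_i))² = 0.732;  ∂f/∂d_i = (d_o/(d_o+d_i))² = 0.0208
δf = √((∂f/∂d_o · δd_o)² + (∂f/∂d_i · δd_i)²) = √(0.298 + 0.00270) = 0.548 cm
f = 9.24 cm, so δf/f = 0.548/9.24 = 0.0593.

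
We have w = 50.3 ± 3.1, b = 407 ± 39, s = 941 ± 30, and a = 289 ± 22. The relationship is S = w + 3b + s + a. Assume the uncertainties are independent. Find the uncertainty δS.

123

S is a linear combination, so absolute uncertainties add in quadrature:
  (δw)² = 9.61;  (3·δb)² = 13700;  (δs)² = 900;  (δa)² = 484
δS = √(15100) = 123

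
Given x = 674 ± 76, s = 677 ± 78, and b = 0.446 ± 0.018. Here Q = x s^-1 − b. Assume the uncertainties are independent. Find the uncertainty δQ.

Let p = x·s^-1 = 0.996. δp/p = √((1·δx/x)² + (-1·δs/s)²) = √(0.0127 + 0.0133) = 0.161, so δp = 0.160.
Q = p − b: δQ = √(δp² + δb²) = √(0.0258 + 0.000324) = 0.162

0.162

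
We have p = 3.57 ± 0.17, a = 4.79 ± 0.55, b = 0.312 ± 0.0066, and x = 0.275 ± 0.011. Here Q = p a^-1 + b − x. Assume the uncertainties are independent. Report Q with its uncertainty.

0.782 ± 0.0935

Let w = p·a^-1 = 0.745. δw/w = √((1·δp/p)² + (-1·δa/a)²) = √(0.00227 + 0.0132) = 0.124, so δw = 0.0926.
Q = w + b − x: δQ = √(δw² + δb² + δx²) = √(0.00858 + 4.36e-05 + 0.000121) = 0.0935
Q = 0.782.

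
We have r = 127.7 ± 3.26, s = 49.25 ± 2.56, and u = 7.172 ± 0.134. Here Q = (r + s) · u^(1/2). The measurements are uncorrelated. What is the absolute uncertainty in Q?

Let w = r + s = 176.9. δw = √(δr² + δs²) = √(10.6 + 6.55) = 4.15, so δw/w = 0.0234.
Q is then a monomial in w, u:
δQ/Q = √((δw/w)² + (½·δu/u)²) = √(0.000549 + 8.73e-05) = 0.0252
Q = 473.9, so δQ = 0.0252 × 473.9 = 12.0.

12.0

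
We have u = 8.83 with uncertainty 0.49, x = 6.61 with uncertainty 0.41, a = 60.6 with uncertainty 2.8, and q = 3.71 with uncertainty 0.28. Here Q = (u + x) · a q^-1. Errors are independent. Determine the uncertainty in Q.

24.6

Let w = u + x = 15.4. δw = √(δu² + δx²) = √(0.240 + 0.168) = 0.639, so δw/w = 0.0414.
Q is then a monomial in w, a, q:
δQ/Q = √((δw/w)² + (1·δa/a)² + (-1·δq/q)²) = √(0.00171 + 0.00213 + 0.00570) = 0.0977
Q = 252, so δQ = 0.0977 × 252 = 24.6.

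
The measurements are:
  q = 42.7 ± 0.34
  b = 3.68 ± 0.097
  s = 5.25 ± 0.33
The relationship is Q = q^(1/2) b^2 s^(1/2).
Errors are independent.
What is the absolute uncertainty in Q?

Since Q is a product/quotient, work with relative uncertainties:
  (½·δq/q)² = (0.5×0.00796)² = 1.59e-05;  (2·δb/b)² = (2×0.0264)² = 0.00278;  (½·δs/s)² = (0.5×0.0629)² = 0.000988
δQ/Q = √(0.00378) = 0.0615
Q = 203, so δQ = 0.0615 × 203 = 12.5.

12.5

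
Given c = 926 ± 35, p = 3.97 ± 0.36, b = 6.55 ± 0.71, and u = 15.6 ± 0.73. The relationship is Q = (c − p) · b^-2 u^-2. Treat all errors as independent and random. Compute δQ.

Let w = c − p = 922. δw = √(δc² + δp²) = √(1220 + 0.130) = 35.0, so δw/w = 0.0380.
Q is then a monomial in w, b, u:
δQ/Q = √((δw/w)² + (-2·δb/b)² + (-2·δu/u)²) = √(0.00144 + 0.0470 + 0.00876) = 0.239
Q = 0.0883, so δQ = 0.239 × 0.0883 = 0.0211.

0.0211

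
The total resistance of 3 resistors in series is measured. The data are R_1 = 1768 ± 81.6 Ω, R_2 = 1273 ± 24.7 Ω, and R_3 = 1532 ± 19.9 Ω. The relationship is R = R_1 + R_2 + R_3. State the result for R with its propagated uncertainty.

Each term contributes (cᵢ δxᵢ)² to (δR)²:
  (δR_1)² = 6660;  (δR_2)² = 610;  (δR_3)² = 396
δR = √(7660) = 87.5 Ω
R = 4573 Ω.

4573 ± 87.5 Ω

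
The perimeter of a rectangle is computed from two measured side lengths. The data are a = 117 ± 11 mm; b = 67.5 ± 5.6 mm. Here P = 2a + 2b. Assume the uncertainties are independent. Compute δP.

24.7 mm

Each term contributes (cᵢ δxᵢ)² to (δP)²:
  (2·δa)² = 484;  (2·δb)² = 125
δP = √(609) = 24.7 mm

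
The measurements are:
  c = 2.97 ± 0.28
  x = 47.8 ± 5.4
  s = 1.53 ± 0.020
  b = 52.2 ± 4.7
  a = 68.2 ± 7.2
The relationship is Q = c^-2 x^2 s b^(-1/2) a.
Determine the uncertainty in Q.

Since Q is a product/quotient, work with relative uncertainties:
  (-2·δc/c)² = (-2×0.0943)² = 0.0356;  (2·δx/x)² = (2×0.113)² = 0.0510;  (1·δs/s)² = (1×0.0131)² = 0.000171;  (−½·δb/b)² = (-0.5×0.0900)² = 0.00203;  (1·δa/a)² = (1×0.106)² = 0.0111
δQ/Q = √(0.0999) = 0.316
Q = 3740, so δQ = 0.316 × 3740 = 1180.

1180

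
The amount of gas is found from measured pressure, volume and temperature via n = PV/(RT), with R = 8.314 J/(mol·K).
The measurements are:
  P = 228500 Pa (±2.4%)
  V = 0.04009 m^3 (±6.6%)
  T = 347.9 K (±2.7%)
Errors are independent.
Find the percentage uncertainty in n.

Since n is a product/quotient, work with relative uncertainties:
  (1·δP/P)² = (1×0.0240)² = 0.000576;  (1·δV/V)² = (1×0.0660)² = 0.00436;  (-1·δT/T)² = (-1×0.0270)² = 0.000729
δn/n = √(0.00566) = 0.0752

7.52%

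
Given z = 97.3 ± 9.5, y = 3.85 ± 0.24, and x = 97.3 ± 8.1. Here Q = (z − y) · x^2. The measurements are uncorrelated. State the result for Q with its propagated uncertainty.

(8.85 ± 1.73) × 10^5

Let u = z − y = 93.5. δu = √(δz² + δy²) = √(90.2 + 0.0576) = 9.50, so δu/u = 0.102.
Q is then a monomial in u, x:
δQ/Q = √((δu/u)² + (2·δx/x)²) = √(0.0103 + 0.0277) = 0.195
Q = 8.85e+05, so δQ = 0.195 × 8.85e+05 = 1.73e+05.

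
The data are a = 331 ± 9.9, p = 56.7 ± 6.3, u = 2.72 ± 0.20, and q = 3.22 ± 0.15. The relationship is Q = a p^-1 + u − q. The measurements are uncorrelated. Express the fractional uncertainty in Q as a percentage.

13.4%

Let w = a·p^-1 = 5.84. δw/w = √((1·δa/a)² + (-1·δp/p)²) = √(0.000895 + 0.0123) = 0.115, so δw = 0.672.
Q = w + u − q: δQ = √(δw² + δu² + δq²) = √(0.451 + 0.0400 + 0.0225) = 0.717
Q = 5.34, so δQ/Q = 0.717/5.34 = 0.134.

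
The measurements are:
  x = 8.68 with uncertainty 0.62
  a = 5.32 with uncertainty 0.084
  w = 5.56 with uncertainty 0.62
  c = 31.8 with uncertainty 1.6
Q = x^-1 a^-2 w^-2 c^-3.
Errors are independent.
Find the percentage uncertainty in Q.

28.0%

For a monomial Q ∝ x^-1, a^-2, w^-2, c^-3, fractional errors add in quadrature:
  (-1·δx/x)² = (-1×0.0714)² = 0.00510;  (-2·δa/a)² = (-2×0.0158)² = 0.000997;  (-2·δw/w)² = (-2×0.112)² = 0.0497;  (-3·δc/c)² = (-3×0.0503)² = 0.0228
δQ/Q = √(0.0786) = 0.280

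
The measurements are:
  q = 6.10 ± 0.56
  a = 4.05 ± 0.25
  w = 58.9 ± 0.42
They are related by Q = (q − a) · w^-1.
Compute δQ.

0.0104

Let u = q − a = 2.05. δu = √(δq² + δa²) = √(0.314 + 0.0625) = 0.613, so δu/u = 0.299.
Q is then a monomial in u, w:
δQ/Q = √((δu/u)² + (-1·δw/w)²) = √(0.0895 + 5.08e-05) = 0.299
Q = 0.0348, so δQ = 0.299 × 0.0348 = 0.0104.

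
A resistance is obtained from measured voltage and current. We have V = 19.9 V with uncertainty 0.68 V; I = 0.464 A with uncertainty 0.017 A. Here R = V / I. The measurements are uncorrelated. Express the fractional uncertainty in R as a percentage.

5.01%

Relative error in a monomial: (δR/R)² = Σ (nᵢ · δxᵢ/xᵢ)².
  (1·δV/V)² = (1×0.0342)² = 0.00117;  (-1·δI/I)² = (-1×0.0366)² = 0.00134
δR/R = √(0.00251) = 0.0501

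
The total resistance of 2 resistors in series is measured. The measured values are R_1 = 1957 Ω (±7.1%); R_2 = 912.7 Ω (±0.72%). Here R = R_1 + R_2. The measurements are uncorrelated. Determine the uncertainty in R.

Sums and differences: (δR)² = Σ (cᵢ δxᵢ)².
  (δR_1)² = 19300;  (δR_2)² = 43.2
δR = √(19300) = 139 Ω

139 Ω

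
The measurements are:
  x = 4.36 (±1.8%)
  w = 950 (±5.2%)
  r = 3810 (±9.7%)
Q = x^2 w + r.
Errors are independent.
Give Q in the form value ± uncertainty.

21900 ± 1200

Let p = x^2·w = 18100. δp/p = √((2·δx/x)² + (1·δw/w)²) = √(0.00130 + 0.00270) = 0.0632, so δp = 1140.
Q = p + r: δQ = √(δp² + δr²) = √(1.3e+06 + 1.37e+05) = 1200
Q = 21900.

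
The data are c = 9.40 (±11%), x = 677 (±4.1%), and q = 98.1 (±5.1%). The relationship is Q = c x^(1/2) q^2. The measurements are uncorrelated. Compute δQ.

Products/powers → add relative errors in quadrature, weighted by exponent:
  (1·δc/c)² = (1×0.110)² = 0.0121;  (½·δx/x)² = (0.5×0.0410)² = 0.000420;  (2·δq/q)² = (2×0.0510)² = 0.0104
δQ/Q = √(0.0229) = 0.151
Q = 2.35e+06, so δQ = 0.151 × 2.35e+06 = 3.56e+05.

3.56e+05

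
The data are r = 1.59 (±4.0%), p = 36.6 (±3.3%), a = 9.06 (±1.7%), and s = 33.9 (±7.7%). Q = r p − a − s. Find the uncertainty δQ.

3.99

Let w = r·p = 58.2. δw/w = √((1·δr/r)² + (1·δp/p)²) = √(0.00160 + 0.00109) = 0.0519, so δw = 3.02.
Q = w − a − s: δQ = √(δw² + δa² + δs²) = √(9.11 + 0.0237 + 6.81) = 3.99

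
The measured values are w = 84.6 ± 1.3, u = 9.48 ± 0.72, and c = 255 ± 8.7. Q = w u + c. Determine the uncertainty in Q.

62.8

Let p = w·u = 802. δp/p = √((1·δw/w)² + (1·δu/u)²) = √(0.000236 + 0.00577) = 0.0775, so δp = 62.1.
Q = p + c: δQ = √(δp² + δc²) = √(3860 + 75.7) = 62.8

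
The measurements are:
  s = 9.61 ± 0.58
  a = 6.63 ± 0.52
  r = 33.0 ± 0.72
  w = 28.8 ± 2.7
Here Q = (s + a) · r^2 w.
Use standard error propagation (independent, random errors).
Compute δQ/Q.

Let u = s + a = 16.2. δu = √(δs² + δa²) = √(0.336 + 0.270) = 0.779, so δu/u = 0.0480.
Q is then a monomial in u, r, w:
δQ/Q = √((δu/u)² + (2·δr/r)² + (1·δw/w)²) = √(0.00230 + 0.00190 + 0.00879) = 0.114

0.114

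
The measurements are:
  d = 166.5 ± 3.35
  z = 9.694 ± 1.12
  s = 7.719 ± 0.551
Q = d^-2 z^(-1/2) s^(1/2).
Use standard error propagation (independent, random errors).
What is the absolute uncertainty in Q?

2.54e-06

Since Q is a product/quotient, work with relative uncertainties:
  (-2·δd/d)² = (-2×0.0201)² = 0.00162;  (−½·δz/z)² = (-0.5×0.116)² = 0.00334;  (½·δs/s)² = (0.5×0.0714)² = 0.00127
δQ/Q = √(0.00623) = 0.0789
Q = 3.219e-05, so δQ = 0.0789 × 3.219e-05 = 2.54e-06.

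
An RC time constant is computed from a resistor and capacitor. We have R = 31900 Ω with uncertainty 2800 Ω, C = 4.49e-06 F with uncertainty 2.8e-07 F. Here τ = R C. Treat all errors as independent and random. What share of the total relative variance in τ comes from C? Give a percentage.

(δτ/τ)² = (1·δR/R)² + (1·δC/C)²
  R term: (1×0.0878)² = 0.00770
  C term: (1×0.0624)² = 0.00389
Total = 0.0116. Share from C = 0.00389/0.0116 = 0.335.

33.5%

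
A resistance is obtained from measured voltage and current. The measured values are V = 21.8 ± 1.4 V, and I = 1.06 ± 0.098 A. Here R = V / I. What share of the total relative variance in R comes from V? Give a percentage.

32.5%

(δR/R)² = (1·δV/V)² + (-1·δI/I)²
  V term: (1×0.0642)² = 0.00412
  I term: (-1×0.0925)² = 0.00855
Total = 0.0127. Share from V = 0.00412/0.0127 = 0.325.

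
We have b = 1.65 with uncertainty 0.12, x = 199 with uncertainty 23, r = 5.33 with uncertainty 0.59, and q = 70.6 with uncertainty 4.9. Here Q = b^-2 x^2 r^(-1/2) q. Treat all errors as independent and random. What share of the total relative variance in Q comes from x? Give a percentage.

(δQ/Q)² = (-2·δb/b)² + (2·δx/x)² + (−½·δr/r)² + (1·δq/q)²
  b term: (-2×0.0727)² = 0.0212
  x term: (2×0.116)² = 0.0534
  r term: (-0.5×0.111)² = 0.00306
  q term: (1×0.0694)² = 0.00482
Total = 0.0825. Share from x = 0.0534/0.0825 = 0.648.

64.8%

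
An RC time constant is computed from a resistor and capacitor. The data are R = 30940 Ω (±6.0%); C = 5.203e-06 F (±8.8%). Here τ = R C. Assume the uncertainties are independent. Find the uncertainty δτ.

Products/powers → add relative errors in quadrature, weighted by exponent:
  (1·δR/R)² = (1×0.0600)² = 0.00360;  (1·δC/C)² = (1×0.0880)² = 0.00774
δτ/τ = √(0.0113) = 0.107
τ = 0.1610 s, so δτ = 0.107 × 0.1610 = 0.0171 s.

0.0171 s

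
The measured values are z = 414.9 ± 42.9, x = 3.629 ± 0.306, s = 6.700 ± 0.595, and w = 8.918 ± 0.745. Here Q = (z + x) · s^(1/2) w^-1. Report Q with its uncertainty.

121.5 ± 16.9

Let u = z + x = 418.5. δu = √(δz² + δx²) = √(1840 + 0.0936) = 42.9, so δu/u = 0.103.
Q is then a monomial in u, s, w:
δQ/Q = √((δu/u)² + (½·δs/s)² + (-1·δw/w)²) = √(0.0105 + 0.00197 + 0.00698) = 0.139
Q = 121.5, so δQ = 0.139 × 121.5 = 16.9.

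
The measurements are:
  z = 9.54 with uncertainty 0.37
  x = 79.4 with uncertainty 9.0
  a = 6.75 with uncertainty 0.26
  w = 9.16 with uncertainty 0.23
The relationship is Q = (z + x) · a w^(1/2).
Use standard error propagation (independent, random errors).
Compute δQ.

Let u = z + x = 88.9. δu = √(δz² + δx²) = √(0.137 + 81.0) = 9.01, so δu/u = 0.101.
Q is then a monomial in u, a, w:
δQ/Q = √((δu/u)² + (1·δa/a)² + (½·δw/w)²) = √(0.0103 + 0.00148 + 0.000158) = 0.109
Q = 1820, so δQ = 0.109 × 1820 = 198.

198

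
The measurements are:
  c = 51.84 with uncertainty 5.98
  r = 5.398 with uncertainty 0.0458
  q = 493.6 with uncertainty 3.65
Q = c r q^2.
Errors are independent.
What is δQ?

7.95e+06

Products/powers → add relative errors in quadrature, weighted by exponent:
  (1·δc/c)² = (1×0.115)² = 0.0133;  (1·δr/r)² = (1×0.00848)² = 7.2e-05;  (2·δq/q)² = (2×0.00739)² = 0.000219
δQ/Q = √(0.0136) = 0.117
Q = 6.818e+07, so δQ = 0.117 × 6.818e+07 = 7.95e+06.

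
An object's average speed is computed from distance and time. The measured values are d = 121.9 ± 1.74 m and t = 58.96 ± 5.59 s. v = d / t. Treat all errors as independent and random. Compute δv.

0.198 m/s

Each factor contributes (exponent × relative error)² to (δv/v)²:
  (1·δd/d)² = (1×0.0143)² = 0.000204;  (-1·δt/t)² = (-1×0.0948)² = 0.00899
δv/v = √(0.00919) = 0.0959
v = 2.068 m/s, so δv = 0.0959 × 2.068 = 0.198 m/s.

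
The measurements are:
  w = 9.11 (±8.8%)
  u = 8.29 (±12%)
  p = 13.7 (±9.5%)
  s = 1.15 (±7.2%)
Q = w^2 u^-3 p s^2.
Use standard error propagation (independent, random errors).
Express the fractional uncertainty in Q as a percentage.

Relative error in a monomial: (δQ/Q)² = Σ (nᵢ · δxᵢ/xᵢ)².
  (2·δw/w)² = (2×0.0880)² = 0.0310;  (-3·δu/u)² = (-3×0.120)² = 0.130;  (1·δp/p)² = (1×0.0950)² = 0.00903;  (2·δs/s)² = (2×0.0720)² = 0.0207
δQ/Q = √(0.190) = 0.436

43.6%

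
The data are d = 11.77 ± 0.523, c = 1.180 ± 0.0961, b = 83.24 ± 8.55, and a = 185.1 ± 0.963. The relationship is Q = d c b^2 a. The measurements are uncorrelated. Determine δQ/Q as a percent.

22.5%

Products/powers → add relative errors in quadrature, weighted by exponent:
  (1·δd/d)² = (1×0.0444)² = 0.00197;  (1·δc/c)² = (1×0.0814)² = 0.00663;  (2·δb/b)² = (2×0.103)² = 0.0422;  (1·δa/a)² = (1×0.00520)² = 2.71e-05
δQ/Q = √(0.0508) = 0.225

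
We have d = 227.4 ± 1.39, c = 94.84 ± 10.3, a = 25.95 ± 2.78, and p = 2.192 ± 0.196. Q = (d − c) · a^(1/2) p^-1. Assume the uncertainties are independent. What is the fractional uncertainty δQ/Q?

Let u = d − c = 132.6. δu = √(δd² + δc²) = √(1.93 + 106) = 10.4, so δu/u = 0.0784.
Q is then a monomial in u, a, p:
δQ/Q = √((δu/u)² + (½·δa/a)² + (-1·δp/p)²) = √(0.00615 + 0.00287 + 0.00800) = 0.130

0.130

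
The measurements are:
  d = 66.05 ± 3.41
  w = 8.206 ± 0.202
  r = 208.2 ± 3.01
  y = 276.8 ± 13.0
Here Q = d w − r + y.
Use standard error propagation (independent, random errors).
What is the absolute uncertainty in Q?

Let p = d·w = 542.0. δp/p = √((1·δd/d)² + (1·δw/w)²) = √(0.00267 + 0.000606) = 0.0572, so δp = 31.0.
Q = p − r + y: δQ = √(δp² + δr² + δy²) = √(961 + 9.06 + 169) = 33.8

33.8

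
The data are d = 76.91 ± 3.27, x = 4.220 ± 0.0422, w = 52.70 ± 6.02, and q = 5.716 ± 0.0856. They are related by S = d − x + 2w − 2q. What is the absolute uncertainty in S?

12.5

For a sum/difference, combine absolute errors in quadrature:
  (δd)² = 10.7;  (δx)² = 0.00178;  (2·δw)² = 145;  (2·δq)² = 0.0293
δS = √(156) = 12.5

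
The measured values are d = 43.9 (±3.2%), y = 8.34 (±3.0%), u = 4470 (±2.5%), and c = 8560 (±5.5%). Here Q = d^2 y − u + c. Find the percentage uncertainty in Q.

Let p = d^2·y = 16100. δp/p = √((2·δd/d)² + (1·δy/y)²) = √(0.00410 + 0.000900) = 0.0707, so δp = 1140.
Q = p − u + c: δQ = √(δp² + δu² + δc²) = √(1.29e+06 + 12500 + 2.22e+05) = 1230
Q = 20200, so δQ/Q = 1230/20200 = 0.0612.

6.12%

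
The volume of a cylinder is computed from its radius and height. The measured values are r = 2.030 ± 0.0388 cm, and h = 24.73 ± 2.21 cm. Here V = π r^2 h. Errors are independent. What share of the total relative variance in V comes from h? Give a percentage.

84.5%

(δV/V)² = (2·δr/r)² + (1·δh/h)²
  r term: (2×0.0191)² = 0.00146
  h term: (1×0.0894)² = 0.00799
Total = 0.00945. Share from h = 0.00799/0.00945 = 0.845.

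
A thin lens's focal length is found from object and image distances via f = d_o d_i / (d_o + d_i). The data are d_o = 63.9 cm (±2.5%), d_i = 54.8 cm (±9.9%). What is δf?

∂f/∂d_o = (d_i/(d_o+d_i))² = 0.213;  ∂f/∂d_i = (d_o/(d_o+d_i))² = 0.290
δf = √((∂f/∂d_o · δd_o)² + (∂f/∂d_i · δd_i)²) = √(0.116 + 2.47) = 1.61 cm

1.61 cm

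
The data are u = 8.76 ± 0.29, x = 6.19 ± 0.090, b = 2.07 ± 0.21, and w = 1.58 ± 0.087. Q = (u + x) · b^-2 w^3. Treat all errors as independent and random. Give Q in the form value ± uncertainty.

Let h = u + x = 14.9. δh = √(δu² + δx²) = √(0.0841 + 0.00810) = 0.304, so δh/h = 0.0203.
Q is then a monomial in h, b, w:
δQ/Q = √((δh/h)² + (-2·δb/b)² + (3·δw/w)²) = √(0.000413 + 0.0412 + 0.0273) = 0.262
Q = 13.8, so δQ = 0.262 × 13.8 = 3.61.

13.8 ± 3.61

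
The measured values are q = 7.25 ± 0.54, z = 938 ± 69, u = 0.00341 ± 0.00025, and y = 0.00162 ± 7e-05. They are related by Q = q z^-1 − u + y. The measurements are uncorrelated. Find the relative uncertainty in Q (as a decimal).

Let p = q·z^-1 = 0.00773. δp/p = √((1·δq/q)² + (-1·δz/z)²) = √(0.00555 + 0.00541) = 0.105, so δp = 0.000809.
Q = p − u + y: δQ = √(δp² + δu² + δy²) = √(6.55e-07 + 6.25e-08 + 4.9e-09) = 0.000850
Q = 0.00594, so δQ/Q = 0.000850/0.00594 = 0.143.

0.143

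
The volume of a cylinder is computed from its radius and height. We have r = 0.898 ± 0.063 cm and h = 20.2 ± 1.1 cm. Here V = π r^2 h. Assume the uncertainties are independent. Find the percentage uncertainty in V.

15.1%

Products/powers → add relative errors in quadrature, weighted by exponent:
  (2·δr/r)² = (2×0.0702)² = 0.0197;  (1·δh/h)² = (1×0.0545)² = 0.00297
δV/V = √(0.0227) = 0.151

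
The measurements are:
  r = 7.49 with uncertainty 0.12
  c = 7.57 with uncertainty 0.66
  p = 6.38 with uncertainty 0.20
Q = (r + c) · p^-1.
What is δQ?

0.129

Let u = r + c = 15.1. δu = √(δr² + δc²) = √(0.0144 + 0.436) = 0.671, so δu/u = 0.0445.
Q is then a monomial in u, p:
δQ/Q = √((δu/u)² + (-1·δp/p)²) = √(0.00198 + 0.000983) = 0.0545
Q = 2.36, so δQ = 0.0545 × 2.36 = 0.129.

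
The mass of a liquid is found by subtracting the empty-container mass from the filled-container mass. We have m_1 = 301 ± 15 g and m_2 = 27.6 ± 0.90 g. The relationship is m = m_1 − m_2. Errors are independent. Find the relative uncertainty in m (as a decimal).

0.0550

For a sum/difference, combine absolute errors in quadrature:
  (δm_1)² = 225;  (δm_2)² = 0.810
δm = √(226) = 15.0 g
m = 273 g, so δm/m = 15.0/273 = 0.0550.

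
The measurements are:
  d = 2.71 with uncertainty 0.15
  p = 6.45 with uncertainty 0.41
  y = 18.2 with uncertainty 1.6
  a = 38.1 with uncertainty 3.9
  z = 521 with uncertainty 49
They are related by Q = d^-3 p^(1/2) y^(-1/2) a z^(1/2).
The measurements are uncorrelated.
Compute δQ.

Products/powers → add relative errors in quadrature, weighted by exponent:
  (-3·δd/d)² = (-3×0.0554)² = 0.0276;  (½·δp/p)² = (0.5×0.0636)² = 0.00101;  (−½·δy/y)² = (-0.5×0.0879)² = 0.00193;  (1·δa/a)² = (1×0.102)² = 0.0105;  (½·δz/z)² = (0.5×0.0940)² = 0.00221
δQ/Q = √(0.0432) = 0.208
Q = 26.0, so δQ = 0.208 × 26.0 = 5.41.

5.41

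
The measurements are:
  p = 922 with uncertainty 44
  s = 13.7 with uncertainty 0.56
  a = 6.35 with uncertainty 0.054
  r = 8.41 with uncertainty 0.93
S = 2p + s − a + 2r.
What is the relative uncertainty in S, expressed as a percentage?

S is a linear combination, so absolute uncertainties add in quadrature:
  (2·δp)² = 7740;  (δs)² = 0.314;  (δa)² = 0.00292;  (2·δr)² = 3.46
δS = √(7750) = 88.0
S = 1870, so δS/S = 88.0/1870 = 0.0471.

4.71%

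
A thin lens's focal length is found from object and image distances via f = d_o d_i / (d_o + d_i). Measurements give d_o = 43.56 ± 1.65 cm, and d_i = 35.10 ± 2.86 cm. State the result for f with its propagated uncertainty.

∂f/∂d_o = (d_i/(d_o+d_i))² = 0.199;  ∂f/∂d_i = (d_o/(d_o+d_i))² = 0.307
δf = √((∂f/∂d_o · δd_o)² + (∂f/∂d_i · δd_i)²) = √(0.108 + 0.769) = 0.937 cm
f = 19.44 cm.

19.44 ± 0.937 cm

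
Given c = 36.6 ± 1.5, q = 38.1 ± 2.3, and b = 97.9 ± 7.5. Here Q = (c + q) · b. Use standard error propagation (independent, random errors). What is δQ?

Let u = c + q = 74.7. δu = √(δc² + δq²) = √(2.25 + 5.29) = 2.75, so δu/u = 0.0368.
Q is then a monomial in u, b:
δQ/Q = √((δu/u)² + (1·δb/b)²) = √(0.00135 + 0.00587) = 0.0850
Q = 7310, so δQ = 0.0850 × 7310 = 621.

621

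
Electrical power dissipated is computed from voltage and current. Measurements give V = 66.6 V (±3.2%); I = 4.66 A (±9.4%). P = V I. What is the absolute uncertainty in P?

30.8 W

P is a product of powers, so relative uncertainties combine in quadrature:
  (1·δV/V)² = (1×0.0320)² = 0.00102;  (1·δI/I)² = (1×0.0940)² = 0.00884
δP/P = √(0.00986) = 0.0993
P = 310 W, so δP = 0.0993 × 310 = 30.8 W.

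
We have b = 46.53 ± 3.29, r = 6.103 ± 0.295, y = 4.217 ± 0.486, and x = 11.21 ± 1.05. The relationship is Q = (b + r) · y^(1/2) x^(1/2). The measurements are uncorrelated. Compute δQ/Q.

0.0972

Let u = b + r = 52.63. δu = √(δb² + δr²) = √(10.8 + 0.0870) = 3.30, so δu/u = 0.0628.
Q is then a monomial in u, y, x:
δQ/Q = √((δu/u)² + (½·δy/y)² + (½·δx/x)²) = √(0.00394 + 0.00332 + 0.00219) = 0.0972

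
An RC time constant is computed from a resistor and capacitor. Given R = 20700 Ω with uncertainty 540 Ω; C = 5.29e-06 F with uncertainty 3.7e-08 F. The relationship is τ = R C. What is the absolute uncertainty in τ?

τ is a product of powers, so relative uncertainties combine in quadrature:
  (1·δR/R)² = (1×0.0261)² = 0.000681;  (1·δC/C)² = (1×0.00699)² = 4.89e-05
δτ/τ = √(0.000729) = 0.0270
τ = 0.110 s, so δτ = 0.0270 × 0.110 = 0.00296 s.

0.00296 s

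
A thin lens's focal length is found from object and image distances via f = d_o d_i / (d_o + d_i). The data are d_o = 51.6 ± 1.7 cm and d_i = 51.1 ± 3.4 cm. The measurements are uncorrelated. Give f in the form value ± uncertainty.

∂f/∂d_o = (d_i/(d_o+d_i))² = 0.248;  ∂f/∂d_i = (d_o/(d_o+d_i))² = 0.252
δf = √((∂f/∂d_o · δd_o)² + (∂f/∂d_i · δd_i)²) = √(0.177 + 0.737) = 0.956 cm
f = 25.7 cm.

25.7 ± 0.956 cm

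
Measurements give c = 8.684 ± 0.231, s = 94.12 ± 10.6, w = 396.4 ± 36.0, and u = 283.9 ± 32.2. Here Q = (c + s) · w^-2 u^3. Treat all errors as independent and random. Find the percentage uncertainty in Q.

Let h = c + s = 102.8. δh = √(δc² + δs²) = √(0.0534 + 112) = 10.6, so δh/h = 0.103.
Q is then a monomial in h, w, u:
δQ/Q = √((δh/h)² + (-2·δw/w)² + (3·δu/u)²) = √(0.0106 + 0.0330 + 0.116) = 0.399

39.9%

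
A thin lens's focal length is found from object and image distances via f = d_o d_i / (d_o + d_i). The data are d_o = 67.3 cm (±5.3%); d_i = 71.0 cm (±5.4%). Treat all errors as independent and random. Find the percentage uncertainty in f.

3.78%

∂f/∂d_o = (d_i/(d_o+d_i))² = 0.264;  ∂f/∂d_i = (d_o/(d_o+d_i))² = 0.237
δf = √((∂f/∂d_o · δd_o)² + (∂f/∂d_i · δd_i)²) = √(0.884 + 0.824) = 1.31 cm
f = 34.6 cm, so δf/f = 1.31/34.6 = 0.0378.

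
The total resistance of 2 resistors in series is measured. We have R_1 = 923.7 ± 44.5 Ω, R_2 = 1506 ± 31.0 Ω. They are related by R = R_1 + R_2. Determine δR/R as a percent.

2.23%

R is a linear combination, so absolute uncertainties add in quadrature:
  (δR_1)² = 1980;  (δR_2)² = 961
δR = √(2940) = 54.2 Ω
R = 2430 Ω, so δR/R = 54.2/2430 = 0.0223.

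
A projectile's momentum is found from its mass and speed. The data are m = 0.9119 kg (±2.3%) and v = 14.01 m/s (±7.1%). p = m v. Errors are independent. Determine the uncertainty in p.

p is a product of powers, so relative uncertainties combine in quadrature:
  (1·δm/m)² = (1×0.0230)² = 0.000529;  (1·δv/v)² = (1×0.0710)² = 0.00504
δp/p = √(0.00557) = 0.0746
p = 12.78 kg·m/s, so δp = 0.0746 × 12.78 = 0.953 kg·m/s.

0.953 kg·m/s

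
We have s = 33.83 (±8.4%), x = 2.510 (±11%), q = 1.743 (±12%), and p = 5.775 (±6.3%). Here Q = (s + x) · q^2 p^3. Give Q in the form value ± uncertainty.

Let u = s + x = 36.34. δu = √(δs² + δx²) = √(8.08 + 0.0762) = 2.86, so δu/u = 0.0786.
Q is then a monomial in u, q, p:
δQ/Q = √((δu/u)² + (2·δq/q)² + (3·δp/p)²) = √(0.00617 + 0.0576 + 0.0357) = 0.315
Q = 21260, so δQ = 0.315 × 21260 = 6710.

21260 ± 6710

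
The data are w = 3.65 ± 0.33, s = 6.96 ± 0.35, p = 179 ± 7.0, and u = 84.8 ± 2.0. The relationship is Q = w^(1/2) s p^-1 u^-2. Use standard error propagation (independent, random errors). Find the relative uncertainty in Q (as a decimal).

0.0913

Each factor contributes (exponent × relative error)² to (δQ/Q)²:
  (½·δw/w)² = (0.5×0.0904)² = 0.00204;  (1·δs/s)² = (1×0.0503)² = 0.00253;  (-1·δp/p)² = (-1×0.0391)² = 0.00153;  (-2·δu/u)² = (-2×0.0236)² = 0.00222
δQ/Q = √(0.00833) = 0.0913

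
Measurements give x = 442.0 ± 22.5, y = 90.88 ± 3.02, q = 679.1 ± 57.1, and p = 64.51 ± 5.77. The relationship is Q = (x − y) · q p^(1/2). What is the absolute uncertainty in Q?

Let u = x − y = 351.1. δu = √(δx² + δy²) = √(506 + 9.12) = 22.7, so δu/u = 0.0647.
Q is then a monomial in u, q, p:
δQ/Q = √((δu/u)² + (1·δq/q)² + (½·δp/p)²) = √(0.00418 + 0.00707 + 0.00200) = 0.115
Q = 1.915e+06, so δQ = 0.115 × 1.915e+06 = 2.2e+05.

2.2e+05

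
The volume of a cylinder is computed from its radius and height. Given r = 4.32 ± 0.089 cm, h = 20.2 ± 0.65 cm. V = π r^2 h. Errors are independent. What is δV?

61.9 cm^3

Each factor contributes (exponent × relative error)² to (δV/V)²:
  (2·δr/r)² = (2×0.0206)² = 0.00170;  (1·δh/h)² = (1×0.0322)² = 0.00104
δV/V = √(0.00273) = 0.0523
V = 1180 cm^3, so δV = 0.0523 × 1180 = 61.9 cm^3.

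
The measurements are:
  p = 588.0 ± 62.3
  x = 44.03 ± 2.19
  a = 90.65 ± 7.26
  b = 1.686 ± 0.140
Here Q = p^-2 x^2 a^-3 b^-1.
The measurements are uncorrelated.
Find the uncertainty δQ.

Relative error in a monomial: (δQ/Q)² = Σ (nᵢ · δxᵢ/xᵢ)².
  (-2·δp/p)² = (-2×0.106)² = 0.0449;  (2·δx/x)² = (2×0.0497)² = 0.00990;  (-3·δa/a)² = (-3×0.0801)² = 0.0577;  (-1·δb/b)² = (-1×0.0830)² = 0.00690
δQ/Q = √(0.119) = 0.346
Q = 4.465e-09, so δQ = 0.346 × 4.465e-09 = 1.54e-09.

1.54e-09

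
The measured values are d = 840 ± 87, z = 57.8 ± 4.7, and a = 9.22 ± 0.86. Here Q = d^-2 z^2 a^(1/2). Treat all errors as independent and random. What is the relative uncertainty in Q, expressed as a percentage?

26.7%

Since Q is a product/quotient, work with relative uncertainties:
  (-2·δd/d)² = (-2×0.104)² = 0.0429;  (2·δz/z)² = (2×0.0813)² = 0.0264;  (½·δa/a)² = (0.5×0.0933)² = 0.00218
δQ/Q = √(0.0715) = 0.267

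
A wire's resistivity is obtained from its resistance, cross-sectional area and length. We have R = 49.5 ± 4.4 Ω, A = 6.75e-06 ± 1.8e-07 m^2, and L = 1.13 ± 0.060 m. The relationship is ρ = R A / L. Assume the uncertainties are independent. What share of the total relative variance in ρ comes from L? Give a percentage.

24.7%

(δρ/ρ)² = (1·δR/R)² + (1·δA/A)² + (-1·δL/L)²
  R term: (1×0.0889)² = 0.00790
  A term: (1×0.0267)² = 0.000711
  L term: (-1×0.0531)² = 0.00282
Total = 0.0114. Share from L = 0.00282/0.0114 = 0.247.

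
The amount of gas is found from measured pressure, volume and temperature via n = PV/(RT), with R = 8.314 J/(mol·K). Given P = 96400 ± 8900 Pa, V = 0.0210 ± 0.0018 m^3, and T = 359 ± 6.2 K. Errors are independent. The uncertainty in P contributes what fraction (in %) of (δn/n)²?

(δn/n)² = (1·δP/P)² + (1·δV/V)² + (-1·δT/T)²
  P term: (1×0.0923)² = 0.00852
  V term: (1×0.0857)² = 0.00735
  T term: (-1×0.0173)² = 0.000298
Total = 0.0162. Share from P = 0.00852/0.0162 = 0.527.

52.7%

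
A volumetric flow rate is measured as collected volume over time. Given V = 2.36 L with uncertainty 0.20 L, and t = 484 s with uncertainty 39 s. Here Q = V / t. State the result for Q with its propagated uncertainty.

Each factor contributes (exponent × relative error)² to (δQ/Q)²:
  (1·δV/V)² = (1×0.0847)² = 0.00718;  (-1·δt/t)² = (-1×0.0806)² = 0.00649
δQ/Q = √(0.0137) = 0.117
Q = 0.00488 L/s, so δQ = 0.117 × 0.00488 = 0.000570 L/s.

0.00488 ± 0.000570 L/s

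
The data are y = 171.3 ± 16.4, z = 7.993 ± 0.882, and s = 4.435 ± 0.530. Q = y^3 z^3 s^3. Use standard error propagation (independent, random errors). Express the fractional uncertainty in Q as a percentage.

56.6%

Relative error in a monomial: (δQ/Q)² = Σ (nᵢ · δxᵢ/xᵢ)².
  (3·δy/y)² = (3×0.0957)² = 0.0825;  (3·δz/z)² = (3×0.110)² = 0.110;  (3·δs/s)² = (3×0.120)² = 0.129
δQ/Q = √(0.321) = 0.566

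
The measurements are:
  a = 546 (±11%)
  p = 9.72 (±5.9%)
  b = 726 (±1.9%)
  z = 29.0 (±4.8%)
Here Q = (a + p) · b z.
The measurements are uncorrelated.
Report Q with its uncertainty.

(1.17 ± 0.140) × 10^7

Let u = a + p = 556. δu = √(δa² + δp²) = √(3610 + 0.329) = 60.1, so δu/u = 0.108.
Q is then a monomial in u, b, z:
δQ/Q = √((δu/u)² + (1·δb/b)² + (1·δz/z)²) = √(0.0117 + 0.000361 + 0.00230) = 0.120
Q = 1.17e+07, so δQ = 0.120 × 1.17e+07 = 1.4e+06.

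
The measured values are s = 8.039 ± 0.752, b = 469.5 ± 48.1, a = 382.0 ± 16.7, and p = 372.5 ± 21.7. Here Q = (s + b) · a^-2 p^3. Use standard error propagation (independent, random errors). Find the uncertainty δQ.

37200

Let u = s + b = 477.5. δu = √(δs² + δb²) = √(0.566 + 2310) = 48.1, so δu/u = 0.101.
Q is then a monomial in u, a, p:
δQ/Q = √((δu/u)² + (-2·δa/a)² + (3·δp/p)²) = √(0.0101 + 0.00764 + 0.0305) = 0.220
Q = 169100, so δQ = 0.220 × 169100 = 37200.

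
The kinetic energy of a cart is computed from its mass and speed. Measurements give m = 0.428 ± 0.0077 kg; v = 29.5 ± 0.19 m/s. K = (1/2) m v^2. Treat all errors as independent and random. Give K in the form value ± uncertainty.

Relative error in a monomial: (δK/K)² = Σ (nᵢ · δxᵢ/xᵢ)².
  (1·δm/m)² = (1×0.0180)² = 0.000324;  (2·δv/v)² = (2×0.00644)² = 0.000166
δK/K = √(0.000490) = 0.0221
K = 186 J, so δK = 0.0221 × 186 = 4.12 J.

186 ± 4.12 J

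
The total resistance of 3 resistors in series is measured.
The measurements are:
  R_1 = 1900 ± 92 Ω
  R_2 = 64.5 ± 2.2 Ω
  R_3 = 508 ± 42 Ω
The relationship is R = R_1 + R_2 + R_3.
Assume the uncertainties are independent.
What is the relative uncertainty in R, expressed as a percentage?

Sums and differences: (δR)² = Σ (cᵢ δxᵢ)².
  (δR_1)² = 8460;  (δR_2)² = 4.84;  (δR_3)² = 1760
δR = √(10200) = 101 Ω
R = 2470 Ω, so δR/R = 101/2470 = 0.0409.

4.09%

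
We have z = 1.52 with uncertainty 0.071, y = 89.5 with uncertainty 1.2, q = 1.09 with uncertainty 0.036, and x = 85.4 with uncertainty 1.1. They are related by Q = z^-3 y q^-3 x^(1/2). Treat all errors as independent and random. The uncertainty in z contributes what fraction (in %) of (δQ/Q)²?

(δQ/Q)² = (-3·δz/z)² + (1·δy/y)² + (-3·δq/q)² + (½·δx/x)²
  z term: (-3×0.0467)² = 0.0196
  y term: (1×0.0134)² = 0.000180
  q term: (-3×0.0330)² = 0.00982
  x term: (0.5×0.0129)² = 4.15e-05
Total = 0.0297. Share from z = 0.0196/0.0297 = 0.662.

66.2%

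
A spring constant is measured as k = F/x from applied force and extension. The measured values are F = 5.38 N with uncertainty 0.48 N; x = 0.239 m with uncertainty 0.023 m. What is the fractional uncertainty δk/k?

Each factor contributes (exponent × relative error)² to (δk/k)²:
  (1·δF/F)² = (1×0.0892)² = 0.00796;  (-1·δx/x)² = (-1×0.0962)² = 0.00926
δk/k = √(0.0172) = 0.131

0.131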